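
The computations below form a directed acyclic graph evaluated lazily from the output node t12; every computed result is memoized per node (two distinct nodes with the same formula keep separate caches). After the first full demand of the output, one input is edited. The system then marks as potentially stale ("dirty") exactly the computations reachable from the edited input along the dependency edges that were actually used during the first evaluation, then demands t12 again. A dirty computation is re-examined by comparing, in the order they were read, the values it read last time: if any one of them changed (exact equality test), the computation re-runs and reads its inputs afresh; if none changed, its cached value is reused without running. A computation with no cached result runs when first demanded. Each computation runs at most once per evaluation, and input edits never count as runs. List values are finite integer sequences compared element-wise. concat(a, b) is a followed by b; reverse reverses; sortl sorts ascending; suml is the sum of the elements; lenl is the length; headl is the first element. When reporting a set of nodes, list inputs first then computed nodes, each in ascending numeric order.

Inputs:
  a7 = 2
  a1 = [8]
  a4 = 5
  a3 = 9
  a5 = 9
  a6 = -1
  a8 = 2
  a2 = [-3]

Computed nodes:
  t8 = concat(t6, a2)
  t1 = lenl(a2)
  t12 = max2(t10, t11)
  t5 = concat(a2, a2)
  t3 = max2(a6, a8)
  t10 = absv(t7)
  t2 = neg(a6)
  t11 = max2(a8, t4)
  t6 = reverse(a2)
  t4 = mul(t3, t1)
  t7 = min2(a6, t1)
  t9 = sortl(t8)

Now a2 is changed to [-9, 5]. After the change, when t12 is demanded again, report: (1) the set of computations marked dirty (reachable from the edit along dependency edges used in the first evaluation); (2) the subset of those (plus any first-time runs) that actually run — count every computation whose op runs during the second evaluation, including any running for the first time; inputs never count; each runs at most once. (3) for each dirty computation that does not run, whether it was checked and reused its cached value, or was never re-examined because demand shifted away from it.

The edit dirties: t1, t4, t7, t10, t11, t12.
5 computations run: t1, t4, t7, t11, t12.
Cache hits after checking: t10.
Note where the cutoff bites: t10 is checked, finds nothing changed, and keeps its cache.

First demand of the output computes:
  t1 = lenl([-3]) = 1
  t3 = max2(-1, 2) = 2
  t4 = mul(2, 1) = 2
  t7 = min2(-1, 1) = -1
  t10 = absv(-1) = 1
  t11 = max2(2, 2) = 2
  t12 = max2(1, 2) = 2

After the edit, cleaning proceeds:
  t1: a read changed (a2 [-3]->[-9, 5]) — executes, giving 2.
  t4: a read changed (t1 1->2) — executes, giving 4.
  t7: a read changed (t1 1->2) — executes, giving -1 — identical to its old value.
  t10: dirty, but its reads are unchanged (t7 unchanged); cached 1 stands.
  t11: a read changed (t4 2->4) — executes, giving 4.
  t12: a read changed (t11 2->4) — executes, giving 4.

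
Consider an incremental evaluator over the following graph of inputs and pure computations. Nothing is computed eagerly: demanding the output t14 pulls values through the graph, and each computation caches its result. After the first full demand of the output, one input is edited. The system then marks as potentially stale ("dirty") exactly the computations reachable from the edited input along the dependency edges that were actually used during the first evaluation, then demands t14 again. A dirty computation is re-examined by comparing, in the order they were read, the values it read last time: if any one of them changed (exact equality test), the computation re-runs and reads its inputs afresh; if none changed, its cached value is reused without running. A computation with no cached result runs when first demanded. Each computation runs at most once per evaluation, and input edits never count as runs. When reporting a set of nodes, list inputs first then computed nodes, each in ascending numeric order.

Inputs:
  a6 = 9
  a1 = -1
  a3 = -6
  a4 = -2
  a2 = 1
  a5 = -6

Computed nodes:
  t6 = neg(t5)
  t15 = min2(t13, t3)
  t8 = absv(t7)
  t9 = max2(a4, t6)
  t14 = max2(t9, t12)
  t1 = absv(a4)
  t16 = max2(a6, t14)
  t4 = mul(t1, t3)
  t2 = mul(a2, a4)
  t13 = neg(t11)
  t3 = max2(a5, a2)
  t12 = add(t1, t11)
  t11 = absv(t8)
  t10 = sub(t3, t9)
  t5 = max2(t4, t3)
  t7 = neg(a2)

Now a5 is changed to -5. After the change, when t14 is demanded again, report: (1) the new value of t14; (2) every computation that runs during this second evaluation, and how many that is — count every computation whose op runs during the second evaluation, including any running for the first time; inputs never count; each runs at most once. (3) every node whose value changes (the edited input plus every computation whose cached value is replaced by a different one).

t14 now evaluates to 3.
Run set: t3 (1 run).
Changed values: a5.
The important point: t3 recomputes to an identical value, and the output ends up unchanged.

Initial pass — values computed on the first demand:
  t1 = absv(-2) = 2
  t3 = max2(-6, 1) = 1
  t4 = mul(2, 1) = 2
  t5 = max2(2, 1) = 2
  t6 = neg(2) = -2
  t7 = neg(1) = -1
  t8 = absv(-1) = 1
  t9 = max2(-2, -2) = -2
  t11 = absv(1) = 1
  t12 = add(2, 1) = 3
  t14 = max2(-2, 3) = 3

Second demand — change propagation:
  t3: re-runs because a5 -6->-5; new result 1 (unchanged).
  t4: re-examined; everything it read last time is the same (t1 unchanged, t3 unchanged) — cache 2 kept, no run.
  t5: re-examined; everything it read last time is the same (t4 unchanged, t3 unchanged) — cache 2 kept, no run.
  t6: re-examined; everything it read last time is the same (t5 unchanged) — cache -2 kept, no run.
  t9: re-examined; everything it read last time is the same (a4 unchanged, t6 unchanged) — cache -2 kept, no run.
  t14: re-examined; everything it read last time is the same (t9 unchanged, t12 unchanged) — cache 3 kept, no run.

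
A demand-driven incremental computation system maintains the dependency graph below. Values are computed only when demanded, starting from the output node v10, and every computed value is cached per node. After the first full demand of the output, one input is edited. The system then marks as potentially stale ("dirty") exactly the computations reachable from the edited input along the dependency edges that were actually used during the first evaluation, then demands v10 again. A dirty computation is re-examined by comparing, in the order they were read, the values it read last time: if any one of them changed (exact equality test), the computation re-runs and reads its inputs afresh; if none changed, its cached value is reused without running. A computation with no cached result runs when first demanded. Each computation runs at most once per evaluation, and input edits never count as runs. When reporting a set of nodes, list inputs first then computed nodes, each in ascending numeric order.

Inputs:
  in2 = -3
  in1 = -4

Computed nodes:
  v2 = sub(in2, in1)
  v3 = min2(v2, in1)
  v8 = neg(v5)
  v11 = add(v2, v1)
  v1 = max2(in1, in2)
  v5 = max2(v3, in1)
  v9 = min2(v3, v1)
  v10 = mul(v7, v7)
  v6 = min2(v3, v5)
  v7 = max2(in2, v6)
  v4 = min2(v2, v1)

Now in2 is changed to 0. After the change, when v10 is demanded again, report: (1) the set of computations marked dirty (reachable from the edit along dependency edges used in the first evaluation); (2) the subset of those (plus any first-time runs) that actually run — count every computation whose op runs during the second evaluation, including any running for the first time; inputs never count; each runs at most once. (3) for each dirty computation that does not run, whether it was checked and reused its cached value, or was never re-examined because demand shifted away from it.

Marked dirty: v2, v3, v5, v6, v7, v10.
Computations that run: v2, v3, v7, v10 — 4 in total.
Checked but reused from cache: v5, v6.
Key observation: the cutoff stops propagation at v5 — its inputs' values are unchanged, so it reuses its cache.

First evaluation (everything demanded from the output):
  v2 = sub(-3, -4) = 1
  v3 = min2(1, -4) = -4
  v5 = max2(-4, -4) = -4
  v6 = min2(-4, -4) = -4
  v7 = max2(-3, -4) = -3
  v10 = mul(-3, -3) = 9

Propagation after the edit:
  v2: runs — in2 -3->0; result 4.
  v3: runs — v2 1->4; result -4 (same value as before).
  v5: checked — values it read are unchanged (v3 unchanged, in1 unchanged); reused cached -4 without running.
  v6: checked — values it read are unchanged (v3 unchanged, v5 unchanged); reused cached -4 without running.
  v7: runs — in2 -3->0; result 0.
  v10: runs — v7 -3->0; v7 -3->0; result 0.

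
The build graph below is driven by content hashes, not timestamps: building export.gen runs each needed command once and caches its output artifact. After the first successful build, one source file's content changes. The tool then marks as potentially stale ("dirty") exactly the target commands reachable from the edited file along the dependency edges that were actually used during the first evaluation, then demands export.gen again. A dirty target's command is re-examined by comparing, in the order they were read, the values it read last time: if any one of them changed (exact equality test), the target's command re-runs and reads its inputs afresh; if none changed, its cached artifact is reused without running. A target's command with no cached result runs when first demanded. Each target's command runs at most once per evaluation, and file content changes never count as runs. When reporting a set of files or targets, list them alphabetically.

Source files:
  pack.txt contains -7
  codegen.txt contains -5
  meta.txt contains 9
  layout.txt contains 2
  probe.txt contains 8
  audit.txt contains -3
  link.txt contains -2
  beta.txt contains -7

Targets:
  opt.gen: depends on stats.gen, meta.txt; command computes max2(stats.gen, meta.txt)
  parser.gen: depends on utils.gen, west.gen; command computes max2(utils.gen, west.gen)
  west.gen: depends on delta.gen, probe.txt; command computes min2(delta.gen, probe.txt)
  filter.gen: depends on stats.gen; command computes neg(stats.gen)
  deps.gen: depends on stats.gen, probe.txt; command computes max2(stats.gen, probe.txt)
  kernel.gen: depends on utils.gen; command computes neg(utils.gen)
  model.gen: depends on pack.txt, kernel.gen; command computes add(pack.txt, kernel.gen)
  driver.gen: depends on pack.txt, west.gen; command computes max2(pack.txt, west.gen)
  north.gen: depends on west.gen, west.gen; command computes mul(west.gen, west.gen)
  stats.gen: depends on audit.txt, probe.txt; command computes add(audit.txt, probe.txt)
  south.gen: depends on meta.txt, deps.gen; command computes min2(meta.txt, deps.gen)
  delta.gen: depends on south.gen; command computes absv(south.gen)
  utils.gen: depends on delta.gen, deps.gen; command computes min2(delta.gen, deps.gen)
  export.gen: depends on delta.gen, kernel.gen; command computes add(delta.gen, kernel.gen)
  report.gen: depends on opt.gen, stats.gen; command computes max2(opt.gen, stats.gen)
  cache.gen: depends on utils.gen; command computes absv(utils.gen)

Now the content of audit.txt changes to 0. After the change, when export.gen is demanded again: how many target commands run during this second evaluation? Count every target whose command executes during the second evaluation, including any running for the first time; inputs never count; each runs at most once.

Initial pass — values computed on the first demand:
  stats.gen = add(-3, 8) = 5
  deps.gen = max2(5, 8) = 8
  south.gen = min2(9, 8) = 8
  delta.gen = absv(8) = 8
  utils.gen = min2(8, 8) = 8
  kernel.gen = neg(8) = -8
  export.gen = add(8, -8) = 0

Second demand — change propagation:
  stats.gen: re-runs because audit.txt -3->0; new result 8.
  deps.gen: re-runs because stats.gen 5->8; new result 8 (unchanged).
  south.gen: re-examined; everything it read last time is the same (meta.txt unchanged, deps.gen unchanged) — cache 8 kept, no run.
  delta.gen: re-examined; everything it read last time is the same (south.gen unchanged) — cache 8 kept, no run.
  utils.gen: re-examined; everything it read last time is the same (delta.gen unchanged, deps.gen unchanged) — cache 8 kept, no run.
  kernel.gen: re-examined; everything it read last time is the same (utils.gen unchanged) — cache -8 kept, no run.
  export.gen: re-examined; everything it read last time is the same (delta.gen unchanged, kernel.gen unchanged) — cache 0 kept, no run.

The important point: deps.gen recomputes to an identical value, and the output ends up unchanged.

Run set: deps.gen, stats.gen (2 run).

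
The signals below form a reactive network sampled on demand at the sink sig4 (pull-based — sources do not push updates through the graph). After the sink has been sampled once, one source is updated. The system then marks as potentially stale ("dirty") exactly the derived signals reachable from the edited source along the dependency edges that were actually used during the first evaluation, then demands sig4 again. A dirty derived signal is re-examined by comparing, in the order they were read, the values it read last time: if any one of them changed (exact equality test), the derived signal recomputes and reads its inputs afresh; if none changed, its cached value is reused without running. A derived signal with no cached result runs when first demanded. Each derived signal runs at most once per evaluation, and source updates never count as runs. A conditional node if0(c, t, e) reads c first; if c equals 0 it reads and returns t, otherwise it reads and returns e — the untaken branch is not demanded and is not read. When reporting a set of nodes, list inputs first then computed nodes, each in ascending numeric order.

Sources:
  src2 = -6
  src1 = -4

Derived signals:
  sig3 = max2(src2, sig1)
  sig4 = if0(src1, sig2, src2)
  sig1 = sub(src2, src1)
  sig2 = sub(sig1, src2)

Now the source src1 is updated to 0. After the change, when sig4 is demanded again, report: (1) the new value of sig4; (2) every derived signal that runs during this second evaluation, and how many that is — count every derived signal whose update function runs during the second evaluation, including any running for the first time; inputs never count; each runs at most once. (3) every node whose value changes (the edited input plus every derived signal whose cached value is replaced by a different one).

Initial pass — values computed on the first demand:
  sig4 = if0(src1=-4 -> else branch src2) = -6

Second demand — change propagation:
  sig1: newly demanded (no cache) — executes and yields -6.
  sig2: newly demanded (no cache) — executes and yields 0.
  sig4: re-runs because src1 -4->0; new result 0.

The important point: the flipped condition pulls in fresh nodes; sig1, sig2 run for the first time.

sig4 now evaluates to 0.
Run set: sig1, sig2, sig4 (3 run).
Changed values: src1, sig4.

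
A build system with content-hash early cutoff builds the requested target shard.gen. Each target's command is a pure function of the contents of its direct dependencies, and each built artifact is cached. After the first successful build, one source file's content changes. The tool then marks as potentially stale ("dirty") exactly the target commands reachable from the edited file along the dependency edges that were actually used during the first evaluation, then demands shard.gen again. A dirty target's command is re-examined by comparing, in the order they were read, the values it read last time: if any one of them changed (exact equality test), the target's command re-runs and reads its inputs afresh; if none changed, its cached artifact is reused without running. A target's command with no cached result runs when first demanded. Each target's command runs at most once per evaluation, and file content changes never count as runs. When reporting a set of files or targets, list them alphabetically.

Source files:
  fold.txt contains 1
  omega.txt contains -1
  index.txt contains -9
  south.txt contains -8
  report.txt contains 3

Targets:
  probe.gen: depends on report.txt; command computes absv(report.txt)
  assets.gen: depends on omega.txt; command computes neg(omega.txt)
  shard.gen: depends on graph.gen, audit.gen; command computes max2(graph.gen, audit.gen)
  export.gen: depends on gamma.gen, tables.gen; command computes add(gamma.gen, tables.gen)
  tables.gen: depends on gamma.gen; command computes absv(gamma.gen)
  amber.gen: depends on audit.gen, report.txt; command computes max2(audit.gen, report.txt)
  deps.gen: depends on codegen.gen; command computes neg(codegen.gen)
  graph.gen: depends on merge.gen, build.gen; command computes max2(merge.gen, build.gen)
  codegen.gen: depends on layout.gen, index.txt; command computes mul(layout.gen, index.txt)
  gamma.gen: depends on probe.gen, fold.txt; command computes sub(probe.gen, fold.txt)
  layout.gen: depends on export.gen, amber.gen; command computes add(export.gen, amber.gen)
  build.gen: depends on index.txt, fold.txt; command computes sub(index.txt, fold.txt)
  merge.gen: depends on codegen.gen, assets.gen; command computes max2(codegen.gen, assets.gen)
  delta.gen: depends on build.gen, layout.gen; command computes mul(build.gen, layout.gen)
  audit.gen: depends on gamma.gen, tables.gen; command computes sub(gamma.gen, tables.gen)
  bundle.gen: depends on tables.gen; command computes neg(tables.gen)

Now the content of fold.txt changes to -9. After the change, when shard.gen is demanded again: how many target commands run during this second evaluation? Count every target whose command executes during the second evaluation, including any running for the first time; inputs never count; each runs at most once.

Target commands that run: audit.gen, build.gen, codegen.gen, export.gen, gamma.gen, graph.gen, layout.gen, merge.gen, tables.gen — 9 in total.
Key observation: the cutoff stops propagation at amber.gen — its inputs' values are unchanged, so it reuses its cache.

First evaluation (everything demanded from the output):
  assets.gen = neg(-1) = 1
  build.gen = sub(-9, 1) = -10
  probe.gen = absv(3) = 3
  gamma.gen = sub(3, 1) = 2
  tables.gen = absv(2) = 2
  audit.gen = sub(2, 2) = 0
  amber.gen = max2(0, 3) = 3
  export.gen = add(2, 2) = 4
  layout.gen = add(4, 3) = 7
  codegen.gen = mul(7, -9) = -63
  merge.gen = max2(-63, 1) = 1
  graph.gen = max2(1, -10) = 1
  shard.gen = max2(1, 0) = 1

Propagation after the edit:
  build.gen: runs — fold.txt 1->-9; result 0.
  gamma.gen: runs — fold.txt 1->-9; result 12.
  tables.gen: runs — gamma.gen 2->12; result 12.
  audit.gen: runs — gamma.gen 2->12; tables.gen 2->12; result 0 (same value as before).
  amber.gen: checked — values it read are unchanged (audit.gen unchanged, report.txt unchanged); reused cached 3 without running.
  export.gen: runs — gamma.gen 2->12; tables.gen 2->12; result 24.
  layout.gen: runs — export.gen 4->24; result 27.
  codegen.gen: runs — layout.gen 7->27; result -243.
  merge.gen: runs — codegen.gen -63->-243; result 1 (same value as before).
  graph.gen: runs — build.gen -10->0; result 1 (same value as before).
  shard.gen: checked — values it read are unchanged (graph.gen unchanged, audit.gen unchanged); reused cached 1 without running.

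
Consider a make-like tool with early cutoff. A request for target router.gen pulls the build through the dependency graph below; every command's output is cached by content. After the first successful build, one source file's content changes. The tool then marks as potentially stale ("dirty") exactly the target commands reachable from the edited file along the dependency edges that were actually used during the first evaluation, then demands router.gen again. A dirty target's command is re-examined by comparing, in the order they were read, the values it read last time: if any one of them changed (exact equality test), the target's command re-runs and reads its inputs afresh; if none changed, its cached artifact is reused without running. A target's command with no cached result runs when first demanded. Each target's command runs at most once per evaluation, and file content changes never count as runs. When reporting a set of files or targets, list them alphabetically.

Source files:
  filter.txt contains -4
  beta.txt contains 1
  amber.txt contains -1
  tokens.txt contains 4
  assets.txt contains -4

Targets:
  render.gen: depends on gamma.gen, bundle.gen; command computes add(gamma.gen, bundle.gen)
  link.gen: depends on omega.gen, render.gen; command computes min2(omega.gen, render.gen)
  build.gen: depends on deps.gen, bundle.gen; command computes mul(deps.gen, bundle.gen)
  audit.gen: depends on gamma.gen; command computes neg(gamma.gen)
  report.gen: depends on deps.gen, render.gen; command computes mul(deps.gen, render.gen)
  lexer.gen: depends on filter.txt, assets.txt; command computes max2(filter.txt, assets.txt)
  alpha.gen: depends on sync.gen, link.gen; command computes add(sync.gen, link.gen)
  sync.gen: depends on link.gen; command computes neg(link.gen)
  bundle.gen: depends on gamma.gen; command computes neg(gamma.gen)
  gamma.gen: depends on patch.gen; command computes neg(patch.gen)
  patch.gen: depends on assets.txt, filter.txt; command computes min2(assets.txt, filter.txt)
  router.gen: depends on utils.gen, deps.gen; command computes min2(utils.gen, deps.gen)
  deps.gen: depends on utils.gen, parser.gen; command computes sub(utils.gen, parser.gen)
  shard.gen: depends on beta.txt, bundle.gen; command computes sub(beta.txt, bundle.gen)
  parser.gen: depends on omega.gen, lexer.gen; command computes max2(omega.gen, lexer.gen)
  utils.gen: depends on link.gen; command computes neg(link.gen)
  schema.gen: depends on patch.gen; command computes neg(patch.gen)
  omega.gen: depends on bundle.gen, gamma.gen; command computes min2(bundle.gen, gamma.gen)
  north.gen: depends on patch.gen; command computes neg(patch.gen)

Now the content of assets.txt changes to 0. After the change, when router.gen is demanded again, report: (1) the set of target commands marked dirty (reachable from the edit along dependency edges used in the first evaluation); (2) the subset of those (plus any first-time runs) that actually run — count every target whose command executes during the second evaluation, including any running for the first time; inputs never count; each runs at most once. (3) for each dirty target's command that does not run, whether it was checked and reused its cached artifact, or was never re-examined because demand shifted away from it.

First demand of the output computes:
  lexer.gen = max2(-4, -4) = -4
  patch.gen = min2(-4, -4) = -4
  gamma.gen = neg(-4) = 4
  bundle.gen = neg(4) = -4
  omega.gen = min2(-4, 4) = -4
  parser.gen = max2(-4, -4) = -4
  render.gen = add(4, -4) = 0
  link.gen = min2(-4, 0) = -4
  utils.gen = neg(-4) = 4
  deps.gen = sub(4, -4) = 8
  router.gen = min2(4, 8) = 4

After the edit, cleaning proceeds:
  lexer.gen: a read changed (assets.txt -4->0) — executes, giving 0.
  patch.gen: a read changed (assets.txt -4->0) — executes, giving -4 — identical to its old value.
  gamma.gen: dirty, but its reads are unchanged (patch.gen unchanged); cached 4 stands.
  bundle.gen: dirty, but its reads are unchanged (gamma.gen unchanged); cached -4 stands.
  omega.gen: dirty, but its reads are unchanged (bundle.gen unchanged, gamma.gen unchanged); cached -4 stands.
  parser.gen: a read changed (lexer.gen -4->0) — executes, giving 0.
  render.gen: dirty, but its reads are unchanged (gamma.gen unchanged, bundle.gen unchanged); cached 0 stands.
  link.gen: dirty, but its reads are unchanged (omega.gen unchanged, render.gen unchanged); cached -4 stands.
  utils.gen: dirty, but its reads are unchanged (link.gen unchanged); cached 4 stands.
  deps.gen: a read changed (parser.gen -4->0) — executes, giving 4.
  router.gen: a read changed (deps.gen 8->4) — executes, giving 4 — identical to its old value.

Note where the cutoff bites: gamma.gen is checked, finds nothing changed, and keeps its cache.

The edit dirties: bundle.gen, deps.gen, gamma.gen, lexer.gen, link.gen, omega.gen, parser.gen, patch.gen, render.gen, router.gen, utils.gen.
5 target commands run: deps.gen, lexer.gen, parser.gen, patch.gen, router.gen.
Cache hits after checking: bundle.gen, gamma.gen, link.gen, omega.gen, render.gen, utils.gen.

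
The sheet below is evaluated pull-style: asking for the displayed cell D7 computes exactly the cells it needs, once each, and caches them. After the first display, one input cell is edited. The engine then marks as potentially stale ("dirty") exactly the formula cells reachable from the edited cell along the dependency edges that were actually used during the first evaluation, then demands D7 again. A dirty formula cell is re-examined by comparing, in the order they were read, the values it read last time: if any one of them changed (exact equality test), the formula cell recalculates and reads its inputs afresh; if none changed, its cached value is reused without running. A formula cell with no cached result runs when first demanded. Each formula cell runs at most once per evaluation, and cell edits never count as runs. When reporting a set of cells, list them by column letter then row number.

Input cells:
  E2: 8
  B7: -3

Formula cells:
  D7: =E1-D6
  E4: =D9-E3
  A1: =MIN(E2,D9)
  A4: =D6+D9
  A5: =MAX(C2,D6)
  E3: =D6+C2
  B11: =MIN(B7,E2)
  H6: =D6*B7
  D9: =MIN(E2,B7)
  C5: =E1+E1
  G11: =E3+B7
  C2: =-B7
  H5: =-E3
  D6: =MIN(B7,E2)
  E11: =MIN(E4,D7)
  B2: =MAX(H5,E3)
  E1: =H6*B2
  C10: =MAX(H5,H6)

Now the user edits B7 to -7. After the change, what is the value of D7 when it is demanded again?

First demand of the output computes:
  C2 = -(-3) = 3
  D6 = MIN(-3, 8) = -3
  E3 = -3 + 3 = 0
  H5 = -(0) = 0
  B2 = MAX(0, 0) = 0
  H6 = -3 * -3 = 9
  E1 = 9 * 0 = 0
  D7 = 0 - -3 = 3

After the edit, cleaning proceeds:
  C2: a read changed (B7 -3->-7) — executes, giving 7.
  D6: a read changed (B7 -3->-7) — executes, giving -7.
  E3: a read changed (D6 -3->-7; C2 3->7) — executes, giving 0 — identical to its old value.
  H5: dirty, but its reads are unchanged (E3 unchanged); cached 0 stands.
  B2: dirty, but its reads are unchanged (H5 unchanged, E3 unchanged); cached 0 stands.
  H6: a read changed (D6 -3->-7; B7 -3->-7) — executes, giving 49.
  E1: a read changed (H6 9->49) — executes, giving 0 — identical to its old value.
  D7: a read changed (D6 -3->-7) — executes, giving 7.

Note where the cutoff bites: H5 is checked, finds nothing changed, and keeps its cache.

Demanding D7 again yields 7.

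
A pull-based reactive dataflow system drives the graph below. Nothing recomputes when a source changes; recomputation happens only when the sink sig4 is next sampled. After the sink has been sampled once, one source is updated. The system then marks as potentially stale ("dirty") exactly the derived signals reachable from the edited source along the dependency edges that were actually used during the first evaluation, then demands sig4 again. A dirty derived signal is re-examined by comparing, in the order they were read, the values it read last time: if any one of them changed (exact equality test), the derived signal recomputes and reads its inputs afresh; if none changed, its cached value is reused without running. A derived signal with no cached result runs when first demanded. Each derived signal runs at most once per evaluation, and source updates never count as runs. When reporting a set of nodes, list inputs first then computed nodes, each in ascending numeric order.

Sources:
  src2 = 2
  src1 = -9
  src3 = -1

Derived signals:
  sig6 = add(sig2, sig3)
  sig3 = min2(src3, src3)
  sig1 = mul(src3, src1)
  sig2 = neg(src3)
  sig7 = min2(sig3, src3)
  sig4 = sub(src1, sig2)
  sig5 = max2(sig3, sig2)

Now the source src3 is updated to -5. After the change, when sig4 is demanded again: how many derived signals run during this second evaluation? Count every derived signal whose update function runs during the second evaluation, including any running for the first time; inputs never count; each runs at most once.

Derived signals that run: sig2, sig4 — 2 in total.

First evaluation (everything demanded from the output):
  sig2 = neg(-1) = 1
  sig4 = sub(-9, 1) = -10

Propagation after the edit:
  sig2: runs — src3 -1->-5; result 5.
  sig4: runs — sig2 1->5; result -14.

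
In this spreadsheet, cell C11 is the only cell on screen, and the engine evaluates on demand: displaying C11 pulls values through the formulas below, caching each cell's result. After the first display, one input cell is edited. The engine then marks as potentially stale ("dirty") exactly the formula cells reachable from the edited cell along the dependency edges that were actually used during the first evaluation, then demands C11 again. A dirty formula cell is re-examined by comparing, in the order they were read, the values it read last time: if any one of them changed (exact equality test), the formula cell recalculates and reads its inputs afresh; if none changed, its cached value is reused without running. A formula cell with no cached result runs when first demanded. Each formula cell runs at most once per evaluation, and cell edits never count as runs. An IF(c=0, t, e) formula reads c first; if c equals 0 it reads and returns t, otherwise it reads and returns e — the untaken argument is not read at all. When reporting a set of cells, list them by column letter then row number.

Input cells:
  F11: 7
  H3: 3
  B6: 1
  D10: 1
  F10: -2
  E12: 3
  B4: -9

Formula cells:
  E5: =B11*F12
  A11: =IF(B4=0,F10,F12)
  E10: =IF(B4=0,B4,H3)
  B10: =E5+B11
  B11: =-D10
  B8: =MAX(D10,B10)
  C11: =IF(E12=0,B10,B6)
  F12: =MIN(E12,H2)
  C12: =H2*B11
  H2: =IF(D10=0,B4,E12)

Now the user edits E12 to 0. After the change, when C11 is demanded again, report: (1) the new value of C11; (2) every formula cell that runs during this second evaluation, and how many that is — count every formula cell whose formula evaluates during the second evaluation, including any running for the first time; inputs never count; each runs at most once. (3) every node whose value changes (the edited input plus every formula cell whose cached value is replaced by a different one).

C11 now evaluates to -1.
Run set: B10, B11, C11, E5, F12, H2 (6 run).
Changed values: C11, E12.
The important point: the flipped condition pulls in fresh nodes; B10, B11, E5, F12, H2 run for the first time.

Initial pass — values computed on the first demand:
  C11 = IF(E12=0: E12=3 -> else branch B6) = 1

Second demand — change propagation:
  B11: newly demanded (no cache) — executes and yields -1.
  H2: newly demanded (no cache) — executes and yields 0.
  F12: newly demanded (no cache) — executes and yields 0.
  E5: newly demanded (no cache) — executes and yields 0.
  B10: newly demanded (no cache) — executes and yields -1.
  C11: re-runs because E12 3->0; new result -1.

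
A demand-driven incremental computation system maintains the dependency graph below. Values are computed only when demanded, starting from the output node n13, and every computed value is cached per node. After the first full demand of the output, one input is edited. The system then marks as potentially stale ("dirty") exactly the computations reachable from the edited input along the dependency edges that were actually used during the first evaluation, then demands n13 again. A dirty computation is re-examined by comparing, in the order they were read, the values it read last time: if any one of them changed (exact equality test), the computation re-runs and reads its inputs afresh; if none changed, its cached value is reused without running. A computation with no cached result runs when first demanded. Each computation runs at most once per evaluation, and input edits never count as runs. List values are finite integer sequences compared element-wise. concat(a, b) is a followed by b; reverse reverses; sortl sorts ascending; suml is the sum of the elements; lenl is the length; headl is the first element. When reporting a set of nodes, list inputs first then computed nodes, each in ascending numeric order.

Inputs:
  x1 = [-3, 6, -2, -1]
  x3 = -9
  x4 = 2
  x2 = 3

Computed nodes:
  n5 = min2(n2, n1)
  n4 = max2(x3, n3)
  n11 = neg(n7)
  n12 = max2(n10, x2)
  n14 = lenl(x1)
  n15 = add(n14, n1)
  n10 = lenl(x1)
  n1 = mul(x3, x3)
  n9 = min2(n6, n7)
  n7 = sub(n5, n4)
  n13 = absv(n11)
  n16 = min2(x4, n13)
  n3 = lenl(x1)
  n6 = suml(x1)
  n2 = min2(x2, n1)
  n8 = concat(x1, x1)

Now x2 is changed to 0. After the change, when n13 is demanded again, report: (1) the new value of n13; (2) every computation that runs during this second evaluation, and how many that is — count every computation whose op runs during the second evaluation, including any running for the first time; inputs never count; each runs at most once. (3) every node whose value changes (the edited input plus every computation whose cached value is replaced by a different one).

First evaluation (everything demanded from the output):
  n1 = mul(-9, -9) = 81
  n2 = min2(3, 81) = 3
  n3 = lenl([-3, 6, -2, -1]) = 4
  n4 = max2(-9, 4) = 4
  n5 = min2(3, 81) = 3
  n7 = sub(3, 4) = -1
  n11 = neg(-1) = 1
  n13 = absv(1) = 1

Propagation after the edit:
  n2: runs — x2 3->0; result 0.
  n5: runs — n2 3->0; result 0.
  n7: runs — n5 3->0; result -4.
  n11: runs — n7 -1->-4; result 4.
  n13: runs — n11 1->4; result 4.

New value of n13: 4.
Computations that run: n2, n5, n7, n11, n13 — 5 in total.
Values that change: x2, n2, n5, n7, n11, n13.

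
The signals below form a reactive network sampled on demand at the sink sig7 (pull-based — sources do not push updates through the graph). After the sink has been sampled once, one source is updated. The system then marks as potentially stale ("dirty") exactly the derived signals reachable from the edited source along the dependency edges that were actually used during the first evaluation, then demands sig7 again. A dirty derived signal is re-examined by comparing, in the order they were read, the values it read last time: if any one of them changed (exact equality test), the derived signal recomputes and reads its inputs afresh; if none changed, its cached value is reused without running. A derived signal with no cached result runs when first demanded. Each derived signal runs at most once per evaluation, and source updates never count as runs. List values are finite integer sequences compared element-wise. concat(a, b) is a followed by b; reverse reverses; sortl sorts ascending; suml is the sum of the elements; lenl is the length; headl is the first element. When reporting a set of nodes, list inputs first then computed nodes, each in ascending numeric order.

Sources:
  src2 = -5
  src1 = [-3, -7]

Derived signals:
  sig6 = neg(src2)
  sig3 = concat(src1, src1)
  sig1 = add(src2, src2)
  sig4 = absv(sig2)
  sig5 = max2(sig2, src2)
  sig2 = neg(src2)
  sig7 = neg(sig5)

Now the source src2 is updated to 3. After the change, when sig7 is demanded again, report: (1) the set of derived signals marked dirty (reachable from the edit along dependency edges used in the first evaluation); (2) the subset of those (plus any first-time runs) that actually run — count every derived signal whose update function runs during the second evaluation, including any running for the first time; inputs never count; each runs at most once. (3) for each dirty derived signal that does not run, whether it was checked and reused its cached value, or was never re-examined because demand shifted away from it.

Dirty set: sig2, sig5, sig7.
Run set: sig2, sig5, sig7 (3 run).
All dirty derived signals ended up running.

Initial pass — values computed on the first demand:
  sig2 = neg(-5) = 5
  sig5 = max2(5, -5) = 5
  sig7 = neg(5) = -5

Second demand — change propagation:
  sig2: re-runs because src2 -5->3; new result -3.
  sig5: re-runs because sig2 5->-3; src2 -5->3; new result 3.
  sig7: re-runs because sig5 5->3; new result -3.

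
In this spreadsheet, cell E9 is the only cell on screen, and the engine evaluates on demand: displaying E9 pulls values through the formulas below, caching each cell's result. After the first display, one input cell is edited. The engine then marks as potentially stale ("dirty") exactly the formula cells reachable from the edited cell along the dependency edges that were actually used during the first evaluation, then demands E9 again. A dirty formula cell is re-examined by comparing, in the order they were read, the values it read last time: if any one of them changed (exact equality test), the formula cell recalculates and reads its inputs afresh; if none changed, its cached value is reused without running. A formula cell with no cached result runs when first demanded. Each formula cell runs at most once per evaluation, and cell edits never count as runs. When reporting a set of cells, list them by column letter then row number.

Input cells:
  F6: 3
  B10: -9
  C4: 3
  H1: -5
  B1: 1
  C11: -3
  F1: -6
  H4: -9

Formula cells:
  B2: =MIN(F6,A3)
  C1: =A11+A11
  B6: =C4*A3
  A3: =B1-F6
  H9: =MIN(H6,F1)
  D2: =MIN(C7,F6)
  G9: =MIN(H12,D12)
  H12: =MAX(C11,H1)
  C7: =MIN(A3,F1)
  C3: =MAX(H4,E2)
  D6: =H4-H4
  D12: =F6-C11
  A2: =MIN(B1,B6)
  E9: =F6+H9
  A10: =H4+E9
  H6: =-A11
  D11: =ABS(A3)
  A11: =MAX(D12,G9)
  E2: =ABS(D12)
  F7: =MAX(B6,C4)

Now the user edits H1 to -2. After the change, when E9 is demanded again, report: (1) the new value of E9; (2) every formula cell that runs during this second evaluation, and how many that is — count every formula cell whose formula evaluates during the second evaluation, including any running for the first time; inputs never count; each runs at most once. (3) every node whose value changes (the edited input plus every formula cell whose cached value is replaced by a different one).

E9 now evaluates to -3.
Run set: A11, G9, H12 (3 run).
Changed values: G9, H1, H12.
The important point: A11 recomputes to an identical value, and the output ends up unchanged.

Initial pass — values computed on the first demand:
  D12 = 3 - -3 = 6
  H12 = MAX(-3, -5) = -3
  G9 = MIN(-3, 6) = -3
  A11 = MAX(6, -3) = 6
  H6 = -(6) = -6
  H9 = MIN(-6, -6) = -6
  E9 = 3 + -6 = -3

Second demand — change propagation:
  H12: re-runs because H1 -5->-2; new result -2.
  G9: re-runs because H12 -3->-2; new result -2.
  A11: re-runs because G9 -3->-2; new result 6 (unchanged).
  H6: re-examined; everything it read last time is the same (A11 unchanged) — cache -6 kept, no run.
  H9: re-examined; everything it read last time is the same (H6 unchanged, F1 unchanged) — cache -6 kept, no run.
  E9: re-examined; everything it read last time is the same (F6 unchanged, H9 unchanged) — cache -3 kept, no run.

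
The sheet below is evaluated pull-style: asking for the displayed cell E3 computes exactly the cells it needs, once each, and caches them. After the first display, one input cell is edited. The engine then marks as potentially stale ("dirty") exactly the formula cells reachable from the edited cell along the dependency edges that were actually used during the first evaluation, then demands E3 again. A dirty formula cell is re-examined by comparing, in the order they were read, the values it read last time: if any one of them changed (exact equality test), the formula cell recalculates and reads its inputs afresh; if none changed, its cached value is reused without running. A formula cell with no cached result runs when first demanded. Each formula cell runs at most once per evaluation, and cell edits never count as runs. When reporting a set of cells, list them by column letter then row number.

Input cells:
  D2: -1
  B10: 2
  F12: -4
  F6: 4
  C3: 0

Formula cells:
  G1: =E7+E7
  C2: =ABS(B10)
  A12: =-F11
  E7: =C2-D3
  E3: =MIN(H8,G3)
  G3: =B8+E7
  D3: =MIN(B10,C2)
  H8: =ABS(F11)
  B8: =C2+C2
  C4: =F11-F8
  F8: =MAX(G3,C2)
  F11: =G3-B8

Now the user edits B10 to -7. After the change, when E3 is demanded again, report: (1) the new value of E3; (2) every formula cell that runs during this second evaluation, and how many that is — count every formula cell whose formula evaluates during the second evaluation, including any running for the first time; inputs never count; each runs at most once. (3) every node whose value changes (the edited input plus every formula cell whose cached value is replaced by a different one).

First demand of the output computes:
  C2 = ABS(2) = 2
  B8 = 2 + 2 = 4
  D3 = MIN(2, 2) = 2
  E7 = 2 - 2 = 0
  G3 = 4 + 0 = 4
  F11 = 4 - 4 = 0
  H8 = ABS(0) = 0
  E3 = MIN(0, 4) = 0

After the edit, cleaning proceeds:
  C2: a read changed (B10 2->-7) — executes, giving 7.
  B8: a read changed (C2 2->7; C2 2->7) — executes, giving 14.
  D3: a read changed (B10 2->-7; C2 2->7) — executes, giving -7.
  E7: a read changed (C2 2->7; D3 2->-7) — executes, giving 14.
  G3: a read changed (B8 4->14; E7 0->14) — executes, giving 28.
  F11: a read changed (G3 4->28; B8 4->14) — executes, giving 14.
  H8: a read changed (F11 0->14) — executes, giving 14.
  E3: a read changed (H8 0->14; G3 4->28) — executes, giving 14.

Demanding E3 again yields 14.
8 formula cells run: B8, C2, D3, E3, E7, F11, G3, H8.
The nodes whose values change: B8, B10, C2, D3, E3, E7, F11, G3, H8.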